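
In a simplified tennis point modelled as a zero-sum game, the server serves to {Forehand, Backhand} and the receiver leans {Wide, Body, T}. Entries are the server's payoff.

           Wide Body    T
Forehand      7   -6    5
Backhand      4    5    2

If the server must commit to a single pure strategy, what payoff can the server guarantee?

2

Row minima: Forehand → -6, Backhand → 2.
The best of these is 2.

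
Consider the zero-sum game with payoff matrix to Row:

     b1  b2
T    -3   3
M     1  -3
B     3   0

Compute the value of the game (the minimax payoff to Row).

1

Row minima: T → -3, M → -3, B → 0; maximin = 0.
Column maxima: b1 → 3, b2 → 3; minimax = 3.
0 ≠ 3, so there is no saddle point; optimal play is mixed.
M is strictly dominated by B, so Row never plays it.
On the remaining 2×2 (T, B vs b1, b2):
Let Row play T with probability p. Expected payoff against b1: (-3)p + 3(1−p) = −6p + 3; against b2: 3p + 0(1−p) = 3p.
Setting these equal: −6p + 3 = 3p ⇒ −9p = -3 ⇒ p = 1/3, and the value is (-6)·(1/3) + 3 = 1.
For Column: with q = P(b1), equating T's and B's payoffs gives −6q + 3 = 3q ⇒ q = 1/3.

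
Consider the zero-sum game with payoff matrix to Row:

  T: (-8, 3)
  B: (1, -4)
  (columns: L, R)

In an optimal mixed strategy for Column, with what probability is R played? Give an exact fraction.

Row minima: T → -8, B → -4; maximin = -4.
Column maxima: L → 1, R → 3; minimax = 1.
-4 ≠ 1, so there is no saddle point; optimal play is mixed.
Let Row play T with probability p. Expected payoff against L: (-8)p + 1(1−p) = −9p + 1; against R: 3p + (-4)(1−p) = 7p − 4.
Setting these equal: −9p + 1 = 7p − 4 ⇒ −16p = -5 ⇒ p = 5/16, and the value is (-9)·(5/16) + 1 = -29/16.
For Column: with q = P(L), equating T's and B's payoffs gives −11q + 3 = 5q − 4 ⇒ q = 7/16.

9/16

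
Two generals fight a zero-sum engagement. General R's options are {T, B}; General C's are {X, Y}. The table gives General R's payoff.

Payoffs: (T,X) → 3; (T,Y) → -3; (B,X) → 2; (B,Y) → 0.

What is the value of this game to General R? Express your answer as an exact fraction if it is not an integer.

Row minima: T → -3, B → 0; maximin = 0.
Column maxima: X → 3, Y → 0; minimax = 0.
Since maximin = minimax = 0, there is a saddle point and the value is 0.

0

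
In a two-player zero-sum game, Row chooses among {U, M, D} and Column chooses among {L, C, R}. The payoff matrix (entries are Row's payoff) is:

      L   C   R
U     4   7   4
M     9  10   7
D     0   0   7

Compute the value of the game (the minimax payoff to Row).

Row minima: U → 4, M → 7, D → 0; maximin = 7.
Column maxima: L → 9, C → 10, R → 7; minimax = 7.
Since maximin = minimax = 7, there is a saddle point and the value is 7.

7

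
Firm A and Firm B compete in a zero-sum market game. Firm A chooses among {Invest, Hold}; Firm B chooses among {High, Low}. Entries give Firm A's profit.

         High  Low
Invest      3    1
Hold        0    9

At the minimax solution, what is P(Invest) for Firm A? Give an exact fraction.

Row minima: Invest → 1, Hold → 0; maximin = 1.
Column maxima: High → 3, Low → 9; minimax = 3.
1 ≠ 3, so there is no saddle point; optimal play is mixed.
Let Firm A play Invest with probability p. Expected payoff against High: 3p + 0(1−p) = 3p; against Low: 1p + 9(1−p) = −8p + 9.
Setting these equal: 3p = −8p + 9 ⇒ 11p = 9 ⇒ p = 9/11, and the value is (3)·(9/11) = 27/11.
For Firm B: with q = P(High), equating Invest's and Hold's payoffs gives 2q + 1 = −9q + 9 ⇒ q = 8/11.

9/11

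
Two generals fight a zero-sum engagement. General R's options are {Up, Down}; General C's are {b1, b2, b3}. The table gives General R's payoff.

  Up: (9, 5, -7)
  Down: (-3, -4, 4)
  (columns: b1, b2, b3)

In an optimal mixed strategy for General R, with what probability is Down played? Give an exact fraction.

3/5

Row minima: Up → -7, Down → -4; maximin = -4.
Column maxima: b1 → 9, b2 → 5, b3 → 4; minimax = 4.
-4 ≠ 4, so there is no saddle point; optimal play is mixed.
b1 is strictly dominated by b2 (it gives General R strictly more in every row), so General C never plays it.
On the remaining 2×2 (Up, Down vs b2, b3):
Let General R play Up with probability p. Expected payoff against b2: 5p + (-4)(1−p) = 9p − 4; against b3: (-7)p + 4(1−p) = −11p + 4.
Setting these equal: 9p − 4 = −11p + 4 ⇒ 20p = 8 ⇒ p = 2/5, and the value is (9)·(2/5) − 4 = -2/5.
For General C: with q = P(b2), equating Up's and Down's payoffs gives 12q − 7 = −8q + 4 ⇒ q = 11/20.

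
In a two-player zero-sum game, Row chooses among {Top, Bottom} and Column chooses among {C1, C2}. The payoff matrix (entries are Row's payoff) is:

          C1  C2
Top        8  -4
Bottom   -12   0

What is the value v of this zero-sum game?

Row minima: Top → -4, Bottom → -12; maximin = -4.
Column maxima: C1 → 8, C2 → 0; minimax = 0.
-4 ≠ 0, so there is no saddle point; optimal play is mixed.
Let Row play Top with probability p. Expected payoff against C1: 8p + (-12)(1−p) = 20p − 12; against C2: (-4)p + 0(1−p) = −4p.
Setting these equal: 20p − 12 = −4p ⇒ 24p = 12 ⇒ p = 1/2, and the value is (20)·(1/2) − 12 = -2.
For Column: with q = P(C1), equating Top's and Bottom's payoffs gives 12q − 4 = −12q ⇒ q = 1/6.

-2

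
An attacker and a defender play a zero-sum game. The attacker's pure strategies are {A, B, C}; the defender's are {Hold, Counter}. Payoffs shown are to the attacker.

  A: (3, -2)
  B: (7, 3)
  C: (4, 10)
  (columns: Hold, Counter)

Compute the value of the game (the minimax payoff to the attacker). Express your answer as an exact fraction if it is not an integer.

Row minima: A → -2, B → 3, C → 4; maximin = 4.
Column maxima: Hold → 7, Counter → 10; minimax = 7.
4 ≠ 7, so there is no saddle point; optimal play is mixed.
A is strictly dominated by B, so the attacker never plays it.
On the remaining 2×2 (B, C vs Hold, Counter):
Let the attacker play B with probability p. Expected payoff against Hold: 7p + 4(1−p) = 3p + 4; against Counter: 3p + 10(1−p) = −7p + 10.
Setting these equal: 3p + 4 = −7p + 10 ⇒ 10p = 6 ⇒ p = 3/5, and the value is (3)·(3/5) + 4 = 29/5.
For the defender: with q = P(Hold), equating B's and C's payoffs gives 4q + 3 = −6q + 10 ⇒ q = 7/10.

29/5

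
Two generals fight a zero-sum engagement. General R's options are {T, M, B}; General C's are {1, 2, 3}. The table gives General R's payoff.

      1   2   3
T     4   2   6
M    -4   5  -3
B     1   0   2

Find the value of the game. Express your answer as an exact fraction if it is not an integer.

Row minima: T → 2, M → -4, B → 0; maximin = 2.
Column maxima: 1 → 4, 2 → 5, 3 → 6; minimax = 4.
2 ≠ 4, so there is no saddle point; optimal play is mixed.
B is strictly dominated by T, so General R never plays it.
3 is strictly dominated by 1 (it gives General R strictly more in every row), so General C never plays it.
On the remaining 2×2 (T, M vs 1, 2):
Let General R play T with probability p. Expected payoff against 1: 4p + (-4)(1−p) = 8p − 4; against 2: 2p + 5(1−p) = −3p + 5.
Setting these equal: 8p − 4 = −3p + 5 ⇒ 11p = 9 ⇒ p = 9/11, and the value is (8)·(9/11) − 4 = 28/11.
For General C: with q = P(1), equating T's and M's payoffs gives 2q + 2 = −9q + 5 ⇒ q = 3/11.

28/11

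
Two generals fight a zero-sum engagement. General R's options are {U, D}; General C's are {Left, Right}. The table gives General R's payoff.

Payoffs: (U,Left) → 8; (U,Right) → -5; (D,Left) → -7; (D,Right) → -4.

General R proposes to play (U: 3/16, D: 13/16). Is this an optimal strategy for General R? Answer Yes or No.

Yes

Against Left this mix gives (3/16)·8 + (13/16)·(-7) = -67/16.
Against Right this mix gives (3/16)·(-5) + (13/16)·(-4) = -67/16.
All of General C's active replies (Left, Right) yield -67/16, and no column does worse for General R. The mix makes General C indifferent and guarantees -67/16, so it is optimal.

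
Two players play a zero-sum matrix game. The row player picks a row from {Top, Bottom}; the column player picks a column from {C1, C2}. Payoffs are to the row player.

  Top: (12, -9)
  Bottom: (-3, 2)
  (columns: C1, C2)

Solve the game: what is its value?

-3/26

Row minima: Top → -9, Bottom → -3; maximin = -3.
Column maxima: C1 → 12, C2 → 2; minimax = 2.
-3 ≠ 2, so there is no saddle point; optimal play is mixed.
Let the row player play Top with probability p. Expected payoff against C1: 12p + (-3)(1−p) = 15p − 3; against C2: (-9)p + 2(1−p) = −11p + 2.
Setting these equal: 15p − 3 = −11p + 2 ⇒ 26p = 5 ⇒ p = 5/26, and the value is (15)·(5/26) − 3 = -3/26.
For the column player: with q = P(C1), equating Top's and Bottom's payoffs gives 21q − 9 = −5q + 2 ⇒ q = 11/26.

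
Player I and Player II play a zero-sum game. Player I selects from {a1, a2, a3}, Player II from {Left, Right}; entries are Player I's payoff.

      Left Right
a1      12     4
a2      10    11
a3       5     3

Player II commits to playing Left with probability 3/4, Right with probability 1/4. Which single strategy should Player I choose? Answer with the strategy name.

Expected payoff of a1: (3/4)·12 + (1/4)·4 = 10.
Expected payoff of a2: (3/4)·10 + (1/4)·11 = 41/4.
Expected payoff of a3: (3/4)·5 + (1/4)·3 = 9/2.
The largest is 41/4, so Player I's best response is a2.

a2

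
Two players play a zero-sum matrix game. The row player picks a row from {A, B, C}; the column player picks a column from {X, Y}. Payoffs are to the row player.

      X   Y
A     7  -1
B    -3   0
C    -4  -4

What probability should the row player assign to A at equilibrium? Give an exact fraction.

3/11

Row minima: A → -1, B → -3, C → -4; maximin = -1.
Column maxima: X → 7, Y → 0; minimax = 0.
-1 ≠ 0, so there is no saddle point; optimal play is mixed.
C is strictly dominated by A, so the row player never plays it.
On the remaining 2×2 (A, B vs X, Y):
Let the row player play A with probability p. Expected payoff against X: 7p + (-3)(1−p) = 10p − 3; against Y: (-1)p + 0(1−p) = −p.
Setting these equal: 10p − 3 = −p ⇒ 11p = 3 ⇒ p = 3/11, and the value is (10)·(3/11) − 3 = -3/11.
For the column player: with q = P(X), equating A's and B's payoffs gives 8q − 1 = −3q ⇒ q = 1/11.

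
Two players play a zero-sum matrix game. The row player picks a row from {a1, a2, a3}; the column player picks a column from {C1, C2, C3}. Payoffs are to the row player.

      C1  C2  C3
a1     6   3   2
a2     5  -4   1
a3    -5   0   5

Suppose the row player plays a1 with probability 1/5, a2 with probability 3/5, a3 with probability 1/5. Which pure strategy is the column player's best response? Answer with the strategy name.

C2

If the column player plays C1, the row player's expected payoff is (1/5)·6 + (3/5)·5 + (1/5)·(-5) = 16/5.
If the column player plays C2, the row player's expected payoff is (1/5)·3 + (3/5)·(-4) + (1/5)·0 = -9/5.
If the column player plays C3, the row player's expected payoff is (1/5)·2 + (3/5)·1 + (1/5)·5 = 2.
The column player minimizes the row player's payoff; the smallest is -9/5, so the best response is C2.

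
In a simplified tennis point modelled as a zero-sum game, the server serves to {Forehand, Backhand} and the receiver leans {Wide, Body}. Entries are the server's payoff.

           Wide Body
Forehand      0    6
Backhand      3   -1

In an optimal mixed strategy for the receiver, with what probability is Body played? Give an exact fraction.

Row minima: Forehand → 0, Backhand → -1; maximin = 0.
Column maxima: Wide → 3, Body → 6; minimax = 3.
0 ≠ 3, so there is no saddle point; optimal play is mixed.
Let the server play Forehand with probability p. Expected payoff against Wide: 0p + 3(1−p) = −3p + 3; against Body: 6p + (-1)(1−p) = 7p − 1.
Setting these equal: −3p + 3 = 7p − 1 ⇒ −10p = -4 ⇒ p = 2/5, and the value is (-3)·(2/5) + 3 = 9/5.
For the receiver: with q = P(Wide), equating Forehand's and Backhand's payoffs gives −6q + 6 = 4q − 1 ⇒ q = 7/10.

3/10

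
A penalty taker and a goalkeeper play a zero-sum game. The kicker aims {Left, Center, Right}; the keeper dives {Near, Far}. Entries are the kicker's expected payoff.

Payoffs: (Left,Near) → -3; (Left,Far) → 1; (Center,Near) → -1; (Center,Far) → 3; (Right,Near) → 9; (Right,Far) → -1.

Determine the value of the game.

Row minima: Left → -3, Center → -1, Right → -1; maximin = -1.
Column maxima: Near → 9, Far → 3; minimax = 3.
-1 ≠ 3, so there is no saddle point; optimal play is mixed.
Left is strictly dominated by Center, so the kicker never plays it.
On the remaining 2×2 (Center, Right vs Near, Far):
Let the kicker play Center with probability p. Expected payoff against Near: (-1)p + 9(1−p) = −10p + 9; against Far: 3p + (-1)(1−p) = 4p − 1.
Setting these equal: −10p + 9 = 4p − 1 ⇒ −14p = -10 ⇒ p = 5/7, and the value is (-10)·(5/7) + 9 = 13/7.
For the keeper: with q = P(Near), equating Center's and Right's payoffs gives −4q + 3 = 10q − 1 ⇒ q = 2/7.

13/7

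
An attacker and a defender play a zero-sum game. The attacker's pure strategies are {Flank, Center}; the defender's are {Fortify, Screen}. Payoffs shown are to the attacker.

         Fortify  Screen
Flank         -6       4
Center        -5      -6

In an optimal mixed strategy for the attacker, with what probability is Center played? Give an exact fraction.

Row minima: Flank → -6, Center → -6; maximin = -6.
Column maxima: Fortify → -5, Screen → 4; minimax = -5.
-6 ≠ -5, so there is no saddle point; optimal play is mixed.
Let the attacker play Flank with probability p. Expected payoff against Fortify: (-6)p + (-5)(1−p) = −p − 5; against Screen: 4p + (-6)(1−p) = 10p − 6.
Setting these equal: −p − 5 = 10p − 6 ⇒ −11p = -1 ⇒ p = 1/11, and the value is (-1)·(1/11) − 5 = -56/11.
For the defender: with q = P(Fortify), equating Flank's and Center's payoffs gives −10q + 4 = q − 6 ⇒ q = 10/11.

10/11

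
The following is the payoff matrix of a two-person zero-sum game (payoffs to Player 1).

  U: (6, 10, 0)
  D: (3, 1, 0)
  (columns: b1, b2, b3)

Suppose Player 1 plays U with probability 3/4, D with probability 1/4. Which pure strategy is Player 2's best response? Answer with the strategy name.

If Player 2 plays b1, Player 1's expected payoff is (3/4)·6 + (1/4)·3 = 21/4.
If Player 2 plays b2, Player 1's expected payoff is (3/4)·10 + (1/4)·1 = 31/4.
If Player 2 plays b3, Player 1's expected payoff is (3/4)·0 + (1/4)·0 = 0.
Player 2 minimizes Player 1's payoff; the smallest is 0, so the best response is b3.

b3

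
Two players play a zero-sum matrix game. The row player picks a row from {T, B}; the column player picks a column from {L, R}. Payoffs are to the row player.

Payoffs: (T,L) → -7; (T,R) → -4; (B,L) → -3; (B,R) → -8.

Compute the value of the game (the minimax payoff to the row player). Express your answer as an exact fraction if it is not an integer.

Row minima: T → -7, B → -8; maximin = -7.
Column maxima: L → -3, R → -4; minimax = -4.
-7 ≠ -4, so there is no saddle point; optimal play is mixed.
Let the row player play T with probability p. Expected payoff against L: (-7)p + (-3)(1−p) = −4p − 3; against R: (-4)p + (-8)(1−p) = 4p − 8.
Setting these equal: −4p − 3 = 4p − 8 ⇒ −8p = -5 ⇒ p = 5/8, and the value is (-4)·(5/8) − 3 = -11/2.
For the column player: with q = P(L), equating T's and B's payoffs gives −3q − 4 = 5q − 8 ⇒ q = 1/2.

-11/2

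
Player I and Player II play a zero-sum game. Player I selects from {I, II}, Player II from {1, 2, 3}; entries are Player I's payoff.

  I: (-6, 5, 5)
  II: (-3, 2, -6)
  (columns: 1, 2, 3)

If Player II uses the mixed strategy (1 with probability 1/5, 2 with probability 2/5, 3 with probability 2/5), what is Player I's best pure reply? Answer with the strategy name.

I

Expected payoff of I: (1/5)·(-6) + (2/5)·5 + (2/5)·5 = 14/5.
Expected payoff of II: (1/5)·(-3) + (2/5)·2 + (2/5)·(-6) = -11/5.
The largest is 14/5, so Player I's best response is I.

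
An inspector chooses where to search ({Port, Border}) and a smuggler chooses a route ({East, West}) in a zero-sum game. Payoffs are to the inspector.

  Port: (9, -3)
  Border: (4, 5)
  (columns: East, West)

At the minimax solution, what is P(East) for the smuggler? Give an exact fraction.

8/13

Row minima: Port → -3, Border → 4; maximin = 4.
Column maxima: East → 9, West → 5; minimax = 5.
4 ≠ 5, so there is no saddle point; optimal play is mixed.
Let the inspector play Port with probability p. Expected payoff against East: 9p + 4(1−p) = 5p + 4; against West: (-3)p + 5(1−p) = −8p + 5.
Setting these equal: 5p + 4 = −8p + 5 ⇒ 13p = 1 ⇒ p = 1/13, and the value is (5)·(1/13) + 4 = 57/13.
For the smuggler: with q = P(East), equating Port's and Border's payoffs gives 12q − 3 = −q + 5 ⇒ q = 8/13.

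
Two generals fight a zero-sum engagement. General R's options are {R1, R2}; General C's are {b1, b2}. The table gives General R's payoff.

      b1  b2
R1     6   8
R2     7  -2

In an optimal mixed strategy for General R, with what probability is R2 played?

2/11

Row minima: R1 → 6, R2 → -2; maximin = 6.
Column maxima: b1 → 7, b2 → 8; minimax = 7.
6 ≠ 7, so there is no saddle point; optimal play is mixed.
Let General R play R1 with probability p. Expected payoff against b1: 6p + 7(1−p) = −p + 7; against b2: 8p + (-2)(1−p) = 10p − 2.
Setting these equal: −p + 7 = 10p − 2 ⇒ −11p = -9 ⇒ p = 9/11, and the value is (-1)·(9/11) + 7 = 68/11.
For General C: with q = P(b1), equating R1's and R2's payoffs gives −2q + 8 = 9q − 2 ⇒ q = 10/11.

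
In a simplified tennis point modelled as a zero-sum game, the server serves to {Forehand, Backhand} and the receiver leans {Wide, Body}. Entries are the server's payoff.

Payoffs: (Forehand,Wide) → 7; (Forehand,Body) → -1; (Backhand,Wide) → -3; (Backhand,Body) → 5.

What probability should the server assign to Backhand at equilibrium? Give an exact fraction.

Row minima: Forehand → -1, Backhand → -3; maximin = -1.
Column maxima: Wide → 7, Body → 5; minimax = 5.
-1 ≠ 5, so there is no saddle point; optimal play is mixed.
Let the server play Forehand with probability p. Expected payoff against Wide: 7p + (-3)(1−p) = 10p − 3; against Body: (-1)p + 5(1−p) = −6p + 5.
Setting these equal: 10p − 3 = −6p + 5 ⇒ 16p = 8 ⇒ p = 1/2, and the value is (10)·(1/2) − 3 = 2.
For the receiver: with q = P(Wide), equating Forehand's and Backhand's payoffs gives 8q − 1 = −8q + 5 ⇒ q = 3/8.

1/2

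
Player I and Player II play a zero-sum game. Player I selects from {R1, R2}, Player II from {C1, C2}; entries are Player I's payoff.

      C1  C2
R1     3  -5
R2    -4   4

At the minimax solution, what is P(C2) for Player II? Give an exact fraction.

7/16

Row minima: R1 → -5, R2 → -4; maximin = -4.
Column maxima: C1 → 3, C2 → 4; minimax = 3.
-4 ≠ 3, so there is no saddle point; optimal play is mixed.
Let Player I play R1 with probability p. Expected payoff against C1: 3p + (-4)(1−p) = 7p − 4; against C2: (-5)p + 4(1−p) = −9p + 4.
Setting these equal: 7p − 4 = −9p + 4 ⇒ 16p = 8 ⇒ p = 1/2, and the value is (7)·(1/2) − 4 = -1/2.
For Player II: with q = P(C1), equating R1's and R2's payoffs gives 8q − 5 = −8q + 4 ⇒ q = 9/16.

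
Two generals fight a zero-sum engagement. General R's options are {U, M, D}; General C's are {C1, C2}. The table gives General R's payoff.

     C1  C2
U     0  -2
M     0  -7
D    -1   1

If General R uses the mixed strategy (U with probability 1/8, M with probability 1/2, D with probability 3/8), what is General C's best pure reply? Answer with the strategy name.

C2

If General C plays C1, General R's expected payoff is (1/8)·0 + (1/2)·0 + (3/8)·(-1) = -3/8.
If General C plays C2, General R's expected payoff is (1/8)·(-2) + (1/2)·(-7) + (3/8)·1 = -27/8.
General C minimizes General R's payoff; the smallest is -27/8, so the best response is C2.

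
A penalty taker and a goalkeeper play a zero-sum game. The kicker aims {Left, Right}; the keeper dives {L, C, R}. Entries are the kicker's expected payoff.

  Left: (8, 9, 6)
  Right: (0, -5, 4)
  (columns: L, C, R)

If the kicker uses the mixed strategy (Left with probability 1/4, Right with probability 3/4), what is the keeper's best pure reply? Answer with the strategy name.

C

If the keeper plays L, the kicker's expected payoff is (1/4)·8 + (3/4)·0 = 2.
If the keeper plays C, the kicker's expected payoff is (1/4)·9 + (3/4)·(-5) = -3/2.
If the keeper plays R, the kicker's expected payoff is (1/4)·6 + (3/4)·4 = 9/2.
The keeper minimizes the kicker's payoff; the smallest is -3/2, so the best response is C.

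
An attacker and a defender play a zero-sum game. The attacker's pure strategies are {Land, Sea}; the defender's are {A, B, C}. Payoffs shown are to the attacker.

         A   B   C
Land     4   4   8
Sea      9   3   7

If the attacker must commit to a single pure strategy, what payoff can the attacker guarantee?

Row minima: Land → 4, Sea → 3.
The best of these is 4.

4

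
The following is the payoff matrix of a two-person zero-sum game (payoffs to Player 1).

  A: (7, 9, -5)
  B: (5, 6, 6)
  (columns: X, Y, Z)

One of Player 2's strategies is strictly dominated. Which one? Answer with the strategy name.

X holds Player 1's payoff strictly below Y in every row: 7 < 9, 5 < 6.
So Y is strictly dominated for Player 2.

Y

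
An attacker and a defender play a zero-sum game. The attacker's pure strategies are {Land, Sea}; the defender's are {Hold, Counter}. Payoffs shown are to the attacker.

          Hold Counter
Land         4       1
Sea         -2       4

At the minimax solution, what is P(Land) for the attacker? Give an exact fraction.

Row minima: Land → 1, Sea → -2; maximin = 1.
Column maxima: Hold → 4, Counter → 4; minimax = 4.
1 ≠ 4, so there is no saddle point; optimal play is mixed.
Let the attacker play Land with probability p. Expected payoff against Hold: 4p + (-2)(1−p) = 6p − 2; against Counter: 1p + 4(1−p) = −3p + 4.
Setting these equal: 6p − 2 = −3p + 4 ⇒ 9p = 6 ⇒ p = 2/3, and the value is (6)·(2/3) − 2 = 2.
For the defender: with q = P(Hold), equating Land's and Sea's payoffs gives 3q + 1 = −6q + 4 ⇒ q = 1/3.

2/3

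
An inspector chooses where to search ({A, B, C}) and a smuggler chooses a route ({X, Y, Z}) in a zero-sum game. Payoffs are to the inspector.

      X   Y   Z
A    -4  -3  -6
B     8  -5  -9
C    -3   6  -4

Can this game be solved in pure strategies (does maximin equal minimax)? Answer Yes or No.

Yes

Row minima: A → -6, B → -9, C → -4; maximin = -4.
Column maxima: X → 8, Y → 6, Z → -4; minimax = -4.
maximin = minimax = -4, so a saddle point exists.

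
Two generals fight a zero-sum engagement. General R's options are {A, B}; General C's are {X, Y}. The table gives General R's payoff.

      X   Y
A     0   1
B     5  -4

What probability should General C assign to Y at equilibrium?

Row minima: A → 0, B → -4; maximin = 0.
Column maxima: X → 5, Y → 1; minimax = 1.
0 ≠ 1, so there is no saddle point; optimal play is mixed.
Let General R play A with probability p. Expected payoff against X: 0p + 5(1−p) = −5p + 5; against Y: 1p + (-4)(1−p) = 5p − 4.
Setting these equal: −5p + 5 = 5p − 4 ⇒ −10p = -9 ⇒ p = 9/10, and the value is (-5)·(9/10) + 5 = 1/2.
For General C: with q = P(X), equating A's and B's payoffs gives −q + 1 = 9q − 4 ⇒ q = 1/2.

1/2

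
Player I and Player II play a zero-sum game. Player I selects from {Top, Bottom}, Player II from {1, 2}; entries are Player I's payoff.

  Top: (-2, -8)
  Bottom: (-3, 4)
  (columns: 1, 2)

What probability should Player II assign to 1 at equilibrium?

Row minima: Top → -8, Bottom → -3; maximin = -3.
Column maxima: 1 → -2, 2 → 4; minimax = -2.
-3 ≠ -2, so there is no saddle point; optimal play is mixed.
Let Player I play Top with probability p. Expected payoff against 1: (-2)p + (-3)(1−p) = p − 3; against 2: (-8)p + 4(1−p) = −12p + 4.
Setting these equal: p − 3 = −12p + 4 ⇒ 13p = 7 ⇒ p = 7/13, and the value is (1)·(7/13) − 3 = -32/13.
For Player II: with q = P(1), equating Top's and Bottom's payoffs gives 6q − 8 = −7q + 4 ⇒ q = 12/13.

12/13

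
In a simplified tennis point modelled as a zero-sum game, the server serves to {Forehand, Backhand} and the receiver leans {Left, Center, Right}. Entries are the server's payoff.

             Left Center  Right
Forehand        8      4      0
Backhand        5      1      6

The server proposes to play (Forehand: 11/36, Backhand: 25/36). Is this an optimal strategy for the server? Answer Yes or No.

Against Left this mix gives (11/36)·8 + (25/36)·5 = 71/12.
Against Center this mix gives (11/36)·4 + (25/36)·1 = 23/12.
Against Right this mix gives (11/36)·0 + (25/36)·6 = 25/6.
The receiver will play Center, holding the server to 23/12. Shifting weight toward the row that does better against Center would raise this floor (the equalizing mix achieves 8/3 against both Center and Right), so the proposed strategy is not optimal.

No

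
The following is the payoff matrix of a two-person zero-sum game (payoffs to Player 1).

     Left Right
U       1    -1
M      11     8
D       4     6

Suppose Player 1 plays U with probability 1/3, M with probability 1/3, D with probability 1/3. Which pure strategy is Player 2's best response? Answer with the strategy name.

Right

If Player 2 plays Left, Player 1's expected payoff is (1/3)·1 + (1/3)·11 + (1/3)·4 = 16/3.
If Player 2 plays Right, Player 1's expected payoff is (1/3)·(-1) + (1/3)·8 + (1/3)·6 = 13/3.
Player 2 minimizes Player 1's payoff; the smallest is 13/3, so the best response is Right.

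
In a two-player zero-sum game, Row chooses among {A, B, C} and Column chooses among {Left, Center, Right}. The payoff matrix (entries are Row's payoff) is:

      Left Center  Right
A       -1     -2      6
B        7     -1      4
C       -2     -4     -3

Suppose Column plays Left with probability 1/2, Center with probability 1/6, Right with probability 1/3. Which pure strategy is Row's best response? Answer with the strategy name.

B

Expected payoff of A: (1/2)·(-1) + (1/6)·(-2) + (1/3)·6 = 7/6.
Expected payoff of B: (1/2)·7 + (1/6)·(-1) + (1/3)·4 = 14/3.
Expected payoff of C: (1/2)·(-2) + (1/6)·(-4) + (1/3)·(-3) = -8/3.
The largest is 14/3, so Row's best response is B.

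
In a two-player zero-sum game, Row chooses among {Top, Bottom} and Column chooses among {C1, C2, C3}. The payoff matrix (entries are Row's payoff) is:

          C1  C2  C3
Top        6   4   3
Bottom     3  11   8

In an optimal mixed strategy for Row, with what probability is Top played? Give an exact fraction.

5/8

Row minima: Top → 3, Bottom → 3; maximin = 3.
Column maxima: C1 → 6, C2 → 11, C3 → 8; minimax = 6.
3 ≠ 6, so there is no saddle point; optimal play is mixed.
C2 is strictly dominated by C3 (it gives Row strictly more in every row), so Column never plays it.
On the remaining 2×2 (Top, Bottom vs C1, C3):
Let Row play Top with probability p. Expected payoff against C1: 6p + 3(1−p) = 3p + 3; against C3: 3p + 8(1−p) = −5p + 8.
Setting these equal: 3p + 3 = −5p + 8 ⇒ 8p = 5 ⇒ p = 5/8, and the value is (3)·(5/8) + 3 = 39/8.
For Column: with q = P(C1), equating Top's and Bottom's payoffs gives 3q + 3 = −5q + 8 ⇒ q = 5/8.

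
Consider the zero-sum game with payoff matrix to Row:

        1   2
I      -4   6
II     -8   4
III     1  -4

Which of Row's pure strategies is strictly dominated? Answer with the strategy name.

II

I gives a strictly higher payoff than II against every column: -4 > -8, 6 > 4.
So II is strictly dominated and Row never plays it.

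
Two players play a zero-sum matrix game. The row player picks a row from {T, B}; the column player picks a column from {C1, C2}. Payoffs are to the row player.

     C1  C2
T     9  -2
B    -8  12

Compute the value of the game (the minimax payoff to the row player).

92/31

Row minima: T → -2, B → -8; maximin = -2.
Column maxima: C1 → 9, C2 → 12; minimax = 9.
-2 ≠ 9, so there is no saddle point; optimal play is mixed.
Let the row player play T with probability p. Expected payoff against C1: 9p + (-8)(1−p) = 17p − 8; against C2: (-2)p + 12(1−p) = −14p + 12.
Setting these equal: 17p − 8 = −14p + 12 ⇒ 31p = 20 ⇒ p = 20/31, and the value is (17)·(20/31) − 8 = 92/31.
For the column player: with q = P(C1), equating T's and B's payoffs gives 11q − 2 = −20q + 12 ⇒ q = 14/31.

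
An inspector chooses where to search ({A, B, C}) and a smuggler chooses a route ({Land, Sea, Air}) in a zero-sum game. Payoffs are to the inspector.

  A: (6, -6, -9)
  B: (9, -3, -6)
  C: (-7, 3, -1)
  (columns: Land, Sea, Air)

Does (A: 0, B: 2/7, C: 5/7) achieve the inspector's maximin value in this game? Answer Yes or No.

Against Land this mix gives (2/7)·9 + (5/7)·(-7) = -17/7.
Against Sea this mix gives (2/7)·(-3) + (5/7)·3 = 9/7.
Against Air this mix gives (2/7)·(-6) + (5/7)·(-1) = -17/7.
All of the smuggler's active replies (Land, Air) yield -17/7, and no column does worse for the inspector. The mix makes the smuggler indifferent and guarantees -17/7, so it is optimal.

Yes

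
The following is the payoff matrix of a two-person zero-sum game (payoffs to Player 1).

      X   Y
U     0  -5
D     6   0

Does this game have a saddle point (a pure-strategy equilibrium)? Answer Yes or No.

Row minima: U → -5, D → 0; maximin = 0.
Column maxima: X → 6, Y → 0; minimax = 0.
maximin = minimax = 0, so a saddle point exists.

Yes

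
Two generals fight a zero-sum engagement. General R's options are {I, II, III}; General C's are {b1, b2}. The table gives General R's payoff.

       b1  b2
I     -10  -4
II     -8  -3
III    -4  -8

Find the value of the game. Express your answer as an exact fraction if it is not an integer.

-52/9

Row minima: I → -10, II → -8, III → -8; maximin = -8.
Column maxima: b1 → -4, b2 → -3; minimax = -4.
-8 ≠ -4, so there is no saddle point; optimal play is mixed.
I is strictly dominated by II, so General R never plays it.
On the remaining 2×2 (II, III vs b1, b2):
Let General R play II with probability p. Expected payoff against b1: (-8)p + (-4)(1−p) = −4p − 4; against b2: (-3)p + (-8)(1−p) = 5p − 8.
Setting these equal: −4p − 4 = 5p − 8 ⇒ −9p = -4 ⇒ p = 4/9, and the value is (-4)·(4/9) − 4 = -52/9.
For General C: with q = P(b1), equating II's and III's payoffs gives −5q − 3 = 4q − 8 ⇒ q = 5/9.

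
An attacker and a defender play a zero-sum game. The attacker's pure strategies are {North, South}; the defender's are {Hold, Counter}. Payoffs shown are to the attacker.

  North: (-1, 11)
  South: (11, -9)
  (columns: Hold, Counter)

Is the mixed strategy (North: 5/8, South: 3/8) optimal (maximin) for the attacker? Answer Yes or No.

Yes

Against Hold this mix gives (5/8)·(-1) + (3/8)·11 = 7/2.
Against Counter this mix gives (5/8)·11 + (3/8)·(-9) = 7/2.
All of the defender's active replies (Hold, Counter) yield 7/2, and no column does worse for the attacker. The mix makes the defender indifferent and guarantees 7/2, so it is optimal.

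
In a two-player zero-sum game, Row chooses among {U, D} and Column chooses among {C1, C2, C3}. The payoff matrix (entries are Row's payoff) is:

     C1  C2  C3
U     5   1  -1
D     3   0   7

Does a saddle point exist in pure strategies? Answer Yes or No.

Row minima: U → -1, D → 0; maximin = 0.
Column maxima: C1 → 5, C2 → 1, C3 → 7; minimax = 1.
0 ≠ 1, so no pure-strategy equilibrium exists.

No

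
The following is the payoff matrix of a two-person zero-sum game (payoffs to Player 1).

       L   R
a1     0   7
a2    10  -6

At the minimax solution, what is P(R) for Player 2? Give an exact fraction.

10/23

Row minima: a1 → 0, a2 → -6; maximin = 0.
Column maxima: L → 10, R → 7; minimax = 7.
0 ≠ 7, so there is no saddle point; optimal play is mixed.
Let Player 1 play a1 with probability p. Expected payoff against L: 0p + 10(1−p) = −10p + 10; against R: 7p + (-6)(1−p) = 13p − 6.
Setting these equal: −10p + 10 = 13p − 6 ⇒ −23p = -16 ⇒ p = 16/23, and the value is (-10)·(16/23) + 10 = 70/23.
For Player 2: with q = P(L), equating a1's and a2's payoffs gives −7q + 7 = 16q − 6 ⇒ q = 13/23.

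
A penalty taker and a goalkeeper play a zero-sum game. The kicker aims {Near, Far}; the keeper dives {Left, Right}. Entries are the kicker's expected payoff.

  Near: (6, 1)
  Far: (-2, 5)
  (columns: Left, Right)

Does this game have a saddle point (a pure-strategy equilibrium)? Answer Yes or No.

No

Row minima: Near → 1, Far → -2; maximin = 1.
Column maxima: Left → 6, Right → 5; minimax = 5.
1 ≠ 5, so no pure-strategy equilibrium exists.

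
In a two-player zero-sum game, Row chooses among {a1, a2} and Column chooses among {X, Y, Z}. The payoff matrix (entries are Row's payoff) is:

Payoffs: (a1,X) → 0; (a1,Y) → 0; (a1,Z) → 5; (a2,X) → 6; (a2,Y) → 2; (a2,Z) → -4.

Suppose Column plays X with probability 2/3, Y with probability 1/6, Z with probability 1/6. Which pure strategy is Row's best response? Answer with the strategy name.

a2

Expected payoff of a1: (2/3)·0 + (1/6)·0 + (1/6)·5 = 5/6.
Expected payoff of a2: (2/3)·6 + (1/6)·2 + (1/6)·(-4) = 11/3.
The largest is 11/3, so Row's best response is a2.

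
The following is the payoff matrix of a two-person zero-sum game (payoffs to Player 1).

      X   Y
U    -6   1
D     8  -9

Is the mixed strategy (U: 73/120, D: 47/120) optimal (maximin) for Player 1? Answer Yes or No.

No

Against X this mix gives (73/120)·(-6) + (47/120)·8 = -31/60.
Against Y this mix gives (73/120)·1 + (47/120)·(-9) = -35/12.
Player 2 will play Y, holding Player 1 to -35/12. Shifting weight toward the row that does better against Y would raise this floor (the equalizing mix achieves -23/12 against both Y and X), so the proposed strategy is not optimal.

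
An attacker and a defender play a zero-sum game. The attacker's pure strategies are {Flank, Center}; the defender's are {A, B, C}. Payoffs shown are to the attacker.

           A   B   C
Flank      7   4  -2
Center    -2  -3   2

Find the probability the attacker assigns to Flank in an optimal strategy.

5/11

Row minima: Flank → -2, Center → -3; maximin = -2.
Column maxima: A → 7, B → 4, C → 2; minimax = 2.
-2 ≠ 2, so there is no saddle point; optimal play is mixed.
A is strictly dominated by B (it gives the attacker strictly more in every row), so the defender never plays it.
On the remaining 2×2 (Flank, Center vs B, C):
Let the attacker play Flank with probability p. Expected payoff against B: 4p + (-3)(1−p) = 7p − 3; against C: (-2)p + 2(1−p) = −4p + 2.
Setting these equal: 7p − 3 = −4p + 2 ⇒ 11p = 5 ⇒ p = 5/11, and the value is (7)·(5/11) − 3 = 2/11.
For the defender: with q = P(B), equating Flank's and Center's payoffs gives 6q − 2 = −5q + 2 ⇒ q = 4/11.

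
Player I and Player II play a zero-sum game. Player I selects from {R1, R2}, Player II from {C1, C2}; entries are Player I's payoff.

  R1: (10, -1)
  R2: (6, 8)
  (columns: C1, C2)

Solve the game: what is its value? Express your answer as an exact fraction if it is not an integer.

Row minima: R1 → -1, R2 → 6; maximin = 6.
Column maxima: C1 → 10, C2 → 8; minimax = 8.
6 ≠ 8, so there is no saddle point; optimal play is mixed.
Let Player I play R1 with probability p. Expected payoff against C1: 10p + 6(1−p) = 4p + 6; against C2: (-1)p + 8(1−p) = −9p + 8.
Setting these equal: 4p + 6 = −9p + 8 ⇒ 13p = 2 ⇒ p = 2/13, and the value is (4)·(2/13) + 6 = 86/13.
For Player II: with q = P(C1), equating R1's and R2's payoffs gives 11q − 1 = −2q + 8 ⇒ q = 9/13.

86/13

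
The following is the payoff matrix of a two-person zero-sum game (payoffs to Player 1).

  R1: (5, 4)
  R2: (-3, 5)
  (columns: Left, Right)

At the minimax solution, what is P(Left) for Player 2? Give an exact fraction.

Row minima: R1 → 4, R2 → -3; maximin = 4.
Column maxima: Left → 5, Right → 5; minimax = 5.
4 ≠ 5, so there is no saddle point; optimal play is mixed.
Let Player 1 play R1 with probability p. Expected payoff against Left: 5p + (-3)(1−p) = 8p − 3; against Right: 4p + 5(1−p) = −p + 5.
Setting these equal: 8p − 3 = −p + 5 ⇒ 9p = 8 ⇒ p = 8/9, and the value is (8)·(8/9) − 3 = 37/9.
For Player 2: with q = P(Left), equating R1's and R2's payoffs gives q + 4 = −8q + 5 ⇒ q = 1/9.

1/9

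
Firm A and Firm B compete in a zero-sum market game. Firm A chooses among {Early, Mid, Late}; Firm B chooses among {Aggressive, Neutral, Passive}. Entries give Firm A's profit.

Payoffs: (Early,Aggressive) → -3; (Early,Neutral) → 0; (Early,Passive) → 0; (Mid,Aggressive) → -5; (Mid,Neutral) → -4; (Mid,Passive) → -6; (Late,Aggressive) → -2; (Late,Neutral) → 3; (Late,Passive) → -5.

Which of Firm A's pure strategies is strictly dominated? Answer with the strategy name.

Early gives a strictly higher payoff than Mid against every column: -3 > -5, 0 > -4, 0 > -6.
So Mid is strictly dominated and Firm A never plays it.

Mid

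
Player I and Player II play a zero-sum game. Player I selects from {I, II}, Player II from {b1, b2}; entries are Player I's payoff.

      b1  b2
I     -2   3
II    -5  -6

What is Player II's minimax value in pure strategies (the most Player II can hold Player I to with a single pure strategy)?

Column maxima: b1 → -2, b2 → 3.
The smallest of these is -2.

-2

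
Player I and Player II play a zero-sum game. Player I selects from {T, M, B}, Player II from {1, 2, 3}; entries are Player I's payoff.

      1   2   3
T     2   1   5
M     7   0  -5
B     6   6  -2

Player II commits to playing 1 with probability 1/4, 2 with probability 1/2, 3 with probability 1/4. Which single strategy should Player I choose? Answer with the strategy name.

Expected payoff of T: (1/4)·2 + (1/2)·1 + (1/4)·5 = 9/4.
Expected payoff of M: (1/4)·7 + (1/2)·0 + (1/4)·(-5) = 1/2.
Expected payoff of B: (1/4)·6 + (1/2)·6 + (1/4)·(-2) = 4.
The largest is 4, so Player I's best response is B.

B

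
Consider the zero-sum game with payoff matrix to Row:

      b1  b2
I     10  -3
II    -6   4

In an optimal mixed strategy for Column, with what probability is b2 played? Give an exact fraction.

Row minima: I → -3, II → -6; maximin = -3.
Column maxima: b1 → 10, b2 → 4; minimax = 4.
-3 ≠ 4, so there is no saddle point; optimal play is mixed.
Let Row play I with probability p. Expected payoff against b1: 10p + (-6)(1−p) = 16p − 6; against b2: (-3)p + 4(1−p) = −7p + 4.
Setting these equal: 16p − 6 = −7p + 4 ⇒ 23p = 10 ⇒ p = 10/23, and the value is (16)·(10/23) − 6 = 22/23.
For Column: with q = P(b1), equating I's and II's payoffs gives 13q − 3 = −10q + 4 ⇒ q = 7/23.

16/23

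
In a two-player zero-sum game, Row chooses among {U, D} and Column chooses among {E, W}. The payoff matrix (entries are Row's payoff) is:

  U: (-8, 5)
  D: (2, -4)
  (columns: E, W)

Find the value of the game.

-22/19

Row minima: U → -8, D → -4; maximin = -4.
Column maxima: E → 2, W → 5; minimax = 2.
-4 ≠ 2, so there is no saddle point; optimal play is mixed.
Let Row play U with probability p. Expected payoff against E: (-8)p + 2(1−p) = −10p + 2; against W: 5p + (-4)(1−p) = 9p − 4.
Setting these equal: −10p + 2 = 9p − 4 ⇒ −19p = -6 ⇒ p = 6/19, and the value is (-10)·(6/19) + 2 = -22/19.
For Column: with q = P(E), equating U's and D's payoffs gives −13q + 5 = 6q − 4 ⇒ q = 9/19.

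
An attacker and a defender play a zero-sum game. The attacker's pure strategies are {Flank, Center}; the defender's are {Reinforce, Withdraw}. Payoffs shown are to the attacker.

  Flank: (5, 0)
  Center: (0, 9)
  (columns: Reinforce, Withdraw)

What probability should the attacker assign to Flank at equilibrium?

9/14

Row minima: Flank → 0, Center → 0; maximin = 0.
Column maxima: Reinforce → 5, Withdraw → 9; minimax = 5.
0 ≠ 5, so there is no saddle point; optimal play is mixed.
Let the attacker play Flank with probability p. Expected payoff against Reinforce: 5p + 0(1−p) = 5p; against Withdraw: 0p + 9(1−p) = −9p + 9.
Setting these equal: 5p = −9p + 9 ⇒ 14p = 9 ⇒ p = 9/14, and the value is (5)·(9/14) = 45/14.
For the defender: with q = P(Reinforce), equating Flank's and Center's payoffs gives 5q = −9q + 9 ⇒ q = 9/14.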